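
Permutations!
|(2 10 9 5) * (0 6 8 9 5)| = |(0 6 8 9)(2 10 5)| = 12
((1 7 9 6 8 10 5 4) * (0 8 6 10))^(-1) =(0 8)(1 4 5 10 9 7)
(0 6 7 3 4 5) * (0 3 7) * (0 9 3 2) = (0 6 9 3 4 5 2) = [6, 1, 0, 4, 5, 2, 9, 7, 8, 3]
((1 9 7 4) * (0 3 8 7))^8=(0 3 8 7 4 1 9)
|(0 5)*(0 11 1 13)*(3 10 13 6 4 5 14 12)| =30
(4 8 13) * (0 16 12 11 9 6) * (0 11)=(0 16 12)(4 8 13)(6 11 9)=[16, 1, 2, 3, 8, 5, 11, 7, 13, 6, 10, 9, 0, 4, 14, 15, 12]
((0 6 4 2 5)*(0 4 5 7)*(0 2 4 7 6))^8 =(7)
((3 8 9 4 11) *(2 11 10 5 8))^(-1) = (2 3 11)(4 9 8 5 10)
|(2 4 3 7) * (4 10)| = 5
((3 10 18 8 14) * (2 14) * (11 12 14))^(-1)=(2 8 18 10 3 14 12 11)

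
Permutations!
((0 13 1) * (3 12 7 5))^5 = (0 1 13)(3 12 7 5)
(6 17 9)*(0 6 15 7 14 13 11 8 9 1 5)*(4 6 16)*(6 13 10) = (0 16 4 13 11 8 9 15 7 14 10 6 17 1 5) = [16, 5, 2, 3, 13, 0, 17, 14, 9, 15, 6, 8, 12, 11, 10, 7, 4, 1]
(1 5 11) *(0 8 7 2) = (0 8 7 2)(1 5 11) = [8, 5, 0, 3, 4, 11, 6, 2, 7, 9, 10, 1]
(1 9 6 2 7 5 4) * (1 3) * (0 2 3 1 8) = (0 2 7 5 4 1 9 6 3 8) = [2, 9, 7, 8, 1, 4, 3, 5, 0, 6]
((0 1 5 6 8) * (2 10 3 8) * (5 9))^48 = (0 5 10)(1 6 3)(2 8 9) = ((0 1 9 5 6 2 10 3 8))^48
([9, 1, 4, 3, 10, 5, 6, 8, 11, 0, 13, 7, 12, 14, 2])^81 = (0 9)(2 4 10 13 14)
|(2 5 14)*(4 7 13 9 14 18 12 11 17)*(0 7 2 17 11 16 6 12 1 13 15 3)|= 36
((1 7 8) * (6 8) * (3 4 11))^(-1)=((1 7 6 8)(3 4 11))^(-1)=(1 8 6 7)(3 11 4)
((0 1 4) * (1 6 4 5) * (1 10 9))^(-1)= ((0 6 4)(1 5 10 9))^(-1)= (0 4 6)(1 9 10 5)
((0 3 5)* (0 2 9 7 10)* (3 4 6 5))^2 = ((0 4 6 5 2 9 7 10))^2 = (0 6 2 7)(4 5 9 10)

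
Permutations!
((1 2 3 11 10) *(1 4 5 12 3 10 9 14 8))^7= ((1 2 10 4 5 12 3 11 9 14 8))^7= (1 11 4 8 3 10 14 12 2 9 5)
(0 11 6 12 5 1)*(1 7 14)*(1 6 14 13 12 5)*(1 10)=[11, 0, 2, 3, 4, 7, 5, 13, 8, 9, 1, 14, 10, 12, 6]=(0 11 14 6 5 7 13 12 10 1)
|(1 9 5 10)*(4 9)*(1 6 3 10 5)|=3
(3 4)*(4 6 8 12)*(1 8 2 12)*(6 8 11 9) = (1 11 9 6 2 12 4 3 8) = [0, 11, 12, 8, 3, 5, 2, 7, 1, 6, 10, 9, 4]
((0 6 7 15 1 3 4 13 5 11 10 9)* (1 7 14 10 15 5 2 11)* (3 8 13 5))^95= ((0 6 14 10 9)(1 8 13 2 11 15 7 3 4 5))^95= (1 15)(2 4)(3 13)(5 11)(7 8)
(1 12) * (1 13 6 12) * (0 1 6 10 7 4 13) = [1, 6, 2, 3, 13, 5, 12, 4, 8, 9, 7, 11, 0, 10] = (0 1 6 12)(4 13 10 7)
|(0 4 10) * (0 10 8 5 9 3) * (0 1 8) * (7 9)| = 6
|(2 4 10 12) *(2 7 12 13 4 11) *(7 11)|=|(2 7 12 11)(4 10 13)|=12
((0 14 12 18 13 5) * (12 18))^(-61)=(0 5 13 18 14)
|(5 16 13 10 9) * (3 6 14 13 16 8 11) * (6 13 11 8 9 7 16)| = 8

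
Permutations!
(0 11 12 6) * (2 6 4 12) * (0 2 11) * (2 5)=(2 6 5)(4 12)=[0, 1, 6, 3, 12, 2, 5, 7, 8, 9, 10, 11, 4]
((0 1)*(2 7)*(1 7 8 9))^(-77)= (0 7 2 8 9 1)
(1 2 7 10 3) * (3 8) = [0, 2, 7, 1, 4, 5, 6, 10, 3, 9, 8] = (1 2 7 10 8 3)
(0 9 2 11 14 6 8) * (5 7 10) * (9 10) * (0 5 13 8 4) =[10, 1, 11, 3, 0, 7, 4, 9, 5, 2, 13, 14, 12, 8, 6] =(0 10 13 8 5 7 9 2 11 14 6 4)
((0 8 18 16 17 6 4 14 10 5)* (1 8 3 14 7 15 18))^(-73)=((0 3 14 10 5)(1 8)(4 7 15 18 16 17 6))^(-73)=(0 14 5 3 10)(1 8)(4 16 7 17 15 6 18)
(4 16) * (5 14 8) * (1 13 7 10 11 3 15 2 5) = (1 13 7 10 11 3 15 2 5 14 8)(4 16) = [0, 13, 5, 15, 16, 14, 6, 10, 1, 9, 11, 3, 12, 7, 8, 2, 4]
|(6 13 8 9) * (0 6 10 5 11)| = 8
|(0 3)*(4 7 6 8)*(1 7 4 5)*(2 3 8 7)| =|(0 8 5 1 2 3)(6 7)| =6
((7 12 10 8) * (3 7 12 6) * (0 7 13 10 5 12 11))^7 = ((0 7 6 3 13 10 8 11)(5 12))^7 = (0 11 8 10 13 3 6 7)(5 12)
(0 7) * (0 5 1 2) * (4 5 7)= (7)(0 4 5 1 2)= [4, 2, 0, 3, 5, 1, 6, 7]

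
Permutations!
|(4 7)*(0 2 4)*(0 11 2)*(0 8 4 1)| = |(0 8 4 7 11 2 1)| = 7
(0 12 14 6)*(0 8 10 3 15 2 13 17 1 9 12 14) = (0 14 6 8 10 3 15 2 13 17 1 9 12) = [14, 9, 13, 15, 4, 5, 8, 7, 10, 12, 3, 11, 0, 17, 6, 2, 16, 1]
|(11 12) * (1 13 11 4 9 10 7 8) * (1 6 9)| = 5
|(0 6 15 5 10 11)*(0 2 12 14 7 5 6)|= 14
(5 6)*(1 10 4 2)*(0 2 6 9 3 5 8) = [2, 10, 1, 5, 6, 9, 8, 7, 0, 3, 4] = (0 2 1 10 4 6 8)(3 5 9)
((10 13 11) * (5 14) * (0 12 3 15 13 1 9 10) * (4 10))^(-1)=((0 12 3 15 13 11)(1 9 4 10)(5 14))^(-1)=(0 11 13 15 3 12)(1 10 4 9)(5 14)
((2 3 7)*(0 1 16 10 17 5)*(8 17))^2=(0 16 8 5 1 10 17)(2 7 3)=((0 1 16 10 8 17 5)(2 3 7))^2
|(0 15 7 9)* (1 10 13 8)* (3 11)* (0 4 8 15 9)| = 18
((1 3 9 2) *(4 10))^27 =(1 2 9 3)(4 10)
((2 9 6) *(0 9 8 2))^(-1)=(0 6 9)(2 8)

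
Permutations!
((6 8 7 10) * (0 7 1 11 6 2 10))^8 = (11)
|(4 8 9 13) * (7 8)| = |(4 7 8 9 13)| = 5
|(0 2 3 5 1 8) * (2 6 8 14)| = 15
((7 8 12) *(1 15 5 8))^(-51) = ((1 15 5 8 12 7))^(-51) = (1 8)(5 7)(12 15)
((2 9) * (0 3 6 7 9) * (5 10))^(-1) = (0 2 9 7 6 3)(5 10) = ((0 3 6 7 9 2)(5 10))^(-1)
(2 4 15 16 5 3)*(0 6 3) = (0 6 3 2 4 15 16 5) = [6, 1, 4, 2, 15, 0, 3, 7, 8, 9, 10, 11, 12, 13, 14, 16, 5]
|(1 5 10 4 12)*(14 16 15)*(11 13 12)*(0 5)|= |(0 5 10 4 11 13 12 1)(14 16 15)|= 24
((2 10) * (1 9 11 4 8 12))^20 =((1 9 11 4 8 12)(2 10))^20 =(1 11 8)(4 12 9)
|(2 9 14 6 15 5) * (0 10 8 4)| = |(0 10 8 4)(2 9 14 6 15 5)| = 12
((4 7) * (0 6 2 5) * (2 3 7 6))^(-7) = (0 5 2)(3 7 4 6)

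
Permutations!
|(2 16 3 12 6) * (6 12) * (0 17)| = 4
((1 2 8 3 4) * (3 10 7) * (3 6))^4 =((1 2 8 10 7 6 3 4))^4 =(1 7)(2 6)(3 8)(4 10)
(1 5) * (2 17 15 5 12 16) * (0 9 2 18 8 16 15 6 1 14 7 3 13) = [9, 12, 17, 13, 4, 14, 1, 3, 16, 2, 10, 11, 15, 0, 7, 5, 18, 6, 8] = (0 9 2 17 6 1 12 15 5 14 7 3 13)(8 16 18)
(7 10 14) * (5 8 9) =(5 8 9)(7 10 14) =[0, 1, 2, 3, 4, 8, 6, 10, 9, 5, 14, 11, 12, 13, 7]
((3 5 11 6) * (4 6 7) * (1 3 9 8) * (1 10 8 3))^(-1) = (3 9 6 4 7 11 5)(8 10)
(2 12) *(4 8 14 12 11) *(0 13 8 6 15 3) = (0 13 8 14 12 2 11 4 6 15 3) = [13, 1, 11, 0, 6, 5, 15, 7, 14, 9, 10, 4, 2, 8, 12, 3]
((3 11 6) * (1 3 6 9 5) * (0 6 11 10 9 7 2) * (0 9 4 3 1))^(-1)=(0 5 9 2 7 11 6)(3 4 10)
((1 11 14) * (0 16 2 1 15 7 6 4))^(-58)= (0 2 11 15 6)(1 14 7 4 16)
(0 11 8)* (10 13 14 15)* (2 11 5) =(0 5 2 11 8)(10 13 14 15) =[5, 1, 11, 3, 4, 2, 6, 7, 0, 9, 13, 8, 12, 14, 15, 10]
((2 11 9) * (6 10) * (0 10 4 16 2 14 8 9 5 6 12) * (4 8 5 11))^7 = ((0 10 12)(2 4 16)(5 6 8 9 14))^7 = (0 10 12)(2 4 16)(5 8 14 6 9)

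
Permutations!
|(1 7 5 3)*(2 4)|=|(1 7 5 3)(2 4)|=4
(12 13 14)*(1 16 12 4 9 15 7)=(1 16 12 13 14 4 9 15 7)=[0, 16, 2, 3, 9, 5, 6, 1, 8, 15, 10, 11, 13, 14, 4, 7, 12]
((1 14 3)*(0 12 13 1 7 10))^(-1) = ((0 12 13 1 14 3 7 10))^(-1) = (0 10 7 3 14 1 13 12)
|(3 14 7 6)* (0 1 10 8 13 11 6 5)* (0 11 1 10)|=30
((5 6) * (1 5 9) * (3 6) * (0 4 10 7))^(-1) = (0 7 10 4)(1 9 6 3 5)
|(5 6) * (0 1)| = |(0 1)(5 6)| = 2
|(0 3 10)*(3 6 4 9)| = 6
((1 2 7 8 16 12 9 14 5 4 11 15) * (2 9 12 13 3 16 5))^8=(1 11 5 7 14)(2 9 15 4 8)(3 13 16)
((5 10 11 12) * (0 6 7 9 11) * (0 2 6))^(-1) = (2 10 5 12 11 9 7 6)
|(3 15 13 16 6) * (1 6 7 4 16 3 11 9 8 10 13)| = 9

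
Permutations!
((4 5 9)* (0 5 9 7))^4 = (9)(0 5 7) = ((0 5 7)(4 9))^4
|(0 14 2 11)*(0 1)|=|(0 14 2 11 1)|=5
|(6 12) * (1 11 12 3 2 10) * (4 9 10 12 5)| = |(1 11 5 4 9 10)(2 12 6 3)| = 12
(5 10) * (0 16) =(0 16)(5 10) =[16, 1, 2, 3, 4, 10, 6, 7, 8, 9, 5, 11, 12, 13, 14, 15, 0]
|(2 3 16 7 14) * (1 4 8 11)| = |(1 4 8 11)(2 3 16 7 14)| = 20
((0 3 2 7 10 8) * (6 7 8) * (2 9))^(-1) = ((0 3 9 2 8)(6 7 10))^(-1) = (0 8 2 9 3)(6 10 7)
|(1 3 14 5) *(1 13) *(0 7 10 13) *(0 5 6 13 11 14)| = |(0 7 10 11 14 6 13 1 3)| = 9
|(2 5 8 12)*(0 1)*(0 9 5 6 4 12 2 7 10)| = |(0 1 9 5 8 2 6 4 12 7 10)| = 11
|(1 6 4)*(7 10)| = |(1 6 4)(7 10)| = 6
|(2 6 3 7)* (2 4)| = |(2 6 3 7 4)| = 5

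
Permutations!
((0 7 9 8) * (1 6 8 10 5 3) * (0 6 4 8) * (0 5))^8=(10)(1 8 5)(3 4 6)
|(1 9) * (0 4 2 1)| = 5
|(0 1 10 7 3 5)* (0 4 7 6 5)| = 8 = |(0 1 10 6 5 4 7 3)|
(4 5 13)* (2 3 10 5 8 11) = (2 3 10 5 13 4 8 11) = [0, 1, 3, 10, 8, 13, 6, 7, 11, 9, 5, 2, 12, 4]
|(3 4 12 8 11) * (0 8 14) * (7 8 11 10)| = 6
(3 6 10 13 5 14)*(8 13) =(3 6 10 8 13 5 14) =[0, 1, 2, 6, 4, 14, 10, 7, 13, 9, 8, 11, 12, 5, 3]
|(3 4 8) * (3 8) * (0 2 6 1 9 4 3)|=|(0 2 6 1 9 4)|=6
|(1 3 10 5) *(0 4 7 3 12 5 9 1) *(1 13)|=|(0 4 7 3 10 9 13 1 12 5)|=10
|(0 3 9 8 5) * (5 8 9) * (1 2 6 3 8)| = |(9)(0 8 1 2 6 3 5)| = 7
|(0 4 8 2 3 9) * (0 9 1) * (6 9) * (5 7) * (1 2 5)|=|(0 4 8 5 7 1)(2 3)(6 9)|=6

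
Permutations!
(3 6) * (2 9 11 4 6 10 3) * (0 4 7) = [4, 1, 9, 10, 6, 5, 2, 0, 8, 11, 3, 7] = (0 4 6 2 9 11 7)(3 10)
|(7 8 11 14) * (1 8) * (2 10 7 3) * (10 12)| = 9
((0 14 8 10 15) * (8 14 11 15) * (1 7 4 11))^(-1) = (0 15 11 4 7 1)(8 10)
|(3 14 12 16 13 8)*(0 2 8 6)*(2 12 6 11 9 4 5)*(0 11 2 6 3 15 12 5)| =|(0 5 6 11 9 4)(2 8 15 12 16 13)(3 14)| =6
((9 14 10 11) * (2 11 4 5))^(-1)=(2 5 4 10 14 9 11)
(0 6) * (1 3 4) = (0 6)(1 3 4) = [6, 3, 2, 4, 1, 5, 0]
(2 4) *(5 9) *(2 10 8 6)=(2 4 10 8 6)(5 9)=[0, 1, 4, 3, 10, 9, 2, 7, 6, 5, 8]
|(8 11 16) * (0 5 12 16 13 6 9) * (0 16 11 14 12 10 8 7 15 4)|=|(0 5 10 8 14 12 11 13 6 9 16 7 15 4)|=14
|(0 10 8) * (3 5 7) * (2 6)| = |(0 10 8)(2 6)(3 5 7)| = 6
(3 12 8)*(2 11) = [0, 1, 11, 12, 4, 5, 6, 7, 3, 9, 10, 2, 8] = (2 11)(3 12 8)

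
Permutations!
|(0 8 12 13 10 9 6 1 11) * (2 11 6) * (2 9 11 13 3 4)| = 18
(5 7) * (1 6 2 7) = (1 6 2 7 5) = [0, 6, 7, 3, 4, 1, 2, 5]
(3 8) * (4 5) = (3 8)(4 5) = [0, 1, 2, 8, 5, 4, 6, 7, 3]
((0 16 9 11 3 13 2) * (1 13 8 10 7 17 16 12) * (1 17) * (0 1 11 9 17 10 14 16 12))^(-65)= (1 13 2)(3 7 12 16 8 11 10 17 14)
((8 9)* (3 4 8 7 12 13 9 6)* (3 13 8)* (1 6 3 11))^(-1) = (1 11 4 3 8 12 7 9 13 6)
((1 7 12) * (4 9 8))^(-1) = (1 12 7)(4 8 9) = ((1 7 12)(4 9 8))^(-1)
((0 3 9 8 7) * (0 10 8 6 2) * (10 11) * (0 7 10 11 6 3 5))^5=(11)(0 5)(2 6 7)(3 9)(8 10)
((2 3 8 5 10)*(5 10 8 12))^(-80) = ((2 3 12 5 8 10))^(-80) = (2 8 12)(3 10 5)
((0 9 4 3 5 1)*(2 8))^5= ((0 9 4 3 5 1)(2 8))^5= (0 1 5 3 4 9)(2 8)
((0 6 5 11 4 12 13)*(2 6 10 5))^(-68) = (0 5 4 13 10 11 12)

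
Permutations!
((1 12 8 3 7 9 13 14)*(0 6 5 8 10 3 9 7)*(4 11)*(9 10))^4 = ((0 6 5 8 10 3)(1 12 9 13 14)(4 11))^4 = (0 10 5)(1 14 13 9 12)(3 8 6)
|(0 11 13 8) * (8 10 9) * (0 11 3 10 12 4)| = 9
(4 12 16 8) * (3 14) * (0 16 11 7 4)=(0 16 8)(3 14)(4 12 11 7)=[16, 1, 2, 14, 12, 5, 6, 4, 0, 9, 10, 7, 11, 13, 3, 15, 8]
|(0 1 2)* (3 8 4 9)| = |(0 1 2)(3 8 4 9)| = 12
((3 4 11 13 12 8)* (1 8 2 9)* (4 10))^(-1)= (1 9 2 12 13 11 4 10 3 8)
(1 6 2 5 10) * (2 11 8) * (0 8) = (0 8 2 5 10 1 6 11) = [8, 6, 5, 3, 4, 10, 11, 7, 2, 9, 1, 0]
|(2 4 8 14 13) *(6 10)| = 10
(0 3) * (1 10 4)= (0 3)(1 10 4)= [3, 10, 2, 0, 1, 5, 6, 7, 8, 9, 4]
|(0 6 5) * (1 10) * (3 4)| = 6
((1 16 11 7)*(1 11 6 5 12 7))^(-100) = ((1 16 6 5 12 7 11))^(-100) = (1 7 5 16 11 12 6)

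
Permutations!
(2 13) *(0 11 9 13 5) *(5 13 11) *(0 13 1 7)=(0 5 13 2 1 7)(9 11)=[5, 7, 1, 3, 4, 13, 6, 0, 8, 11, 10, 9, 12, 2]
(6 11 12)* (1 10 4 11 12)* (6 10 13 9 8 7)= (1 13 9 8 7 6 12 10 4 11)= [0, 13, 2, 3, 11, 5, 12, 6, 7, 8, 4, 1, 10, 9]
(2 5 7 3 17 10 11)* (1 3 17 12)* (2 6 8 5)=(1 3 12)(5 7 17 10 11 6 8)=[0, 3, 2, 12, 4, 7, 8, 17, 5, 9, 11, 6, 1, 13, 14, 15, 16, 10]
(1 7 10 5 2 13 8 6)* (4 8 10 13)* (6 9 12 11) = (1 7 13 10 5 2 4 8 9 12 11 6) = [0, 7, 4, 3, 8, 2, 1, 13, 9, 12, 5, 6, 11, 10]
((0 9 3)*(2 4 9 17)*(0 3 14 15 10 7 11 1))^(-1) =(0 1 11 7 10 15 14 9 4 2 17)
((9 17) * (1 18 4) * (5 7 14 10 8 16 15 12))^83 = (1 4 18)(5 10 15 7 8 12 14 16)(9 17)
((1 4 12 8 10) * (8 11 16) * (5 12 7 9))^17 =((1 4 7 9 5 12 11 16 8 10))^17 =(1 16 5 4 8 12 7 10 11 9)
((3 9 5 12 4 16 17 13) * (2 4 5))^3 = ((2 4 16 17 13 3 9)(5 12))^3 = (2 17 9 16 3 4 13)(5 12)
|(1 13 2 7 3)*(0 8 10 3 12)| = |(0 8 10 3 1 13 2 7 12)| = 9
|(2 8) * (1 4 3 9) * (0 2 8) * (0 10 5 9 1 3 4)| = |(0 2 10 5 9 3 1)| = 7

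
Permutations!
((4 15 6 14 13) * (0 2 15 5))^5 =(0 13 15 5 14 2 4 6)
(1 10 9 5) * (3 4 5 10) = (1 3 4 5)(9 10) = [0, 3, 2, 4, 5, 1, 6, 7, 8, 10, 9]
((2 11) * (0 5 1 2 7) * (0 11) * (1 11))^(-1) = ((0 5 11 7 1 2))^(-1) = (0 2 1 7 11 5)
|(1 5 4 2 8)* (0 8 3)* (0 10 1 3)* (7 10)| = 9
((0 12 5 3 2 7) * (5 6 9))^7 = ((0 12 6 9 5 3 2 7))^7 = (0 7 2 3 5 9 6 12)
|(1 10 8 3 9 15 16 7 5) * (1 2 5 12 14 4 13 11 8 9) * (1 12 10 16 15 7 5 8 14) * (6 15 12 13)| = 39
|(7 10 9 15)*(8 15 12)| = 6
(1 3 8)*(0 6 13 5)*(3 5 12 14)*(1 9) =(0 6 13 12 14 3 8 9 1 5) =[6, 5, 2, 8, 4, 0, 13, 7, 9, 1, 10, 11, 14, 12, 3]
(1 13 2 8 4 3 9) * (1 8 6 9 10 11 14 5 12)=(1 13 2 6 9 8 4 3 10 11 14 5 12)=[0, 13, 6, 10, 3, 12, 9, 7, 4, 8, 11, 14, 1, 2, 5]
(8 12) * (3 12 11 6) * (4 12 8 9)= [0, 1, 2, 8, 12, 5, 3, 7, 11, 4, 10, 6, 9]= (3 8 11 6)(4 12 9)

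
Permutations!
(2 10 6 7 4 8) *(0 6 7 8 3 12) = (0 6 8 2 10 7 4 3 12) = [6, 1, 10, 12, 3, 5, 8, 4, 2, 9, 7, 11, 0]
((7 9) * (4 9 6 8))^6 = ((4 9 7 6 8))^6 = (4 9 7 6 8)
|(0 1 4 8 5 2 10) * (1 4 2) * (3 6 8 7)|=|(0 4 7 3 6 8 5 1 2 10)|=10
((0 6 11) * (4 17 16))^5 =((0 6 11)(4 17 16))^5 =(0 11 6)(4 16 17)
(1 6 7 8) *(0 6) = (0 6 7 8 1) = [6, 0, 2, 3, 4, 5, 7, 8, 1]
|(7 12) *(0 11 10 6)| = 4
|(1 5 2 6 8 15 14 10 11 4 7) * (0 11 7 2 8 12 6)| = 28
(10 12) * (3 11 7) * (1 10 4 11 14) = (1 10 12 4 11 7 3 14) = [0, 10, 2, 14, 11, 5, 6, 3, 8, 9, 12, 7, 4, 13, 1]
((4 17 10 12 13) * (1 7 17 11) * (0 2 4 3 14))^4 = (0 1 12)(2 7 13)(3 4 17)(10 14 11)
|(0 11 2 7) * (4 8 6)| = |(0 11 2 7)(4 8 6)| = 12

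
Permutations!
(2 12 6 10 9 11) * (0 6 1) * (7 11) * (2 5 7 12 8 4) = (0 6 10 9 12 1)(2 8 4)(5 7 11) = [6, 0, 8, 3, 2, 7, 10, 11, 4, 12, 9, 5, 1]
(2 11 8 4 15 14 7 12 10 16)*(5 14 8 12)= (2 11 12 10 16)(4 15 8)(5 14 7)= [0, 1, 11, 3, 15, 14, 6, 5, 4, 9, 16, 12, 10, 13, 7, 8, 2]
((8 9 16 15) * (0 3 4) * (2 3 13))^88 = (16)(0 3 13 4 2)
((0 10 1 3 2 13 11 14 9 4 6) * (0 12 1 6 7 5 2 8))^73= (0 12 8 6 3 10 1)(2 13 11 14 9 4 7 5)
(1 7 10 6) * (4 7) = (1 4 7 10 6) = [0, 4, 2, 3, 7, 5, 1, 10, 8, 9, 6]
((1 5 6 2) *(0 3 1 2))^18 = (0 5 3 6 1)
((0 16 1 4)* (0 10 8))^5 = (0 8 10 4 1 16) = ((0 16 1 4 10 8))^5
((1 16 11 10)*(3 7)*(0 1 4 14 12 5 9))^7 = ((0 1 16 11 10 4 14 12 5 9)(3 7))^7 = (0 12 10 1 5 4 16 9 14 11)(3 7)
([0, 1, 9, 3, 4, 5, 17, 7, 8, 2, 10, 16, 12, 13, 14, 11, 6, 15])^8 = (6 11 17 16 15)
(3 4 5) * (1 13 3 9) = (1 13 3 4 5 9) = [0, 13, 2, 4, 5, 9, 6, 7, 8, 1, 10, 11, 12, 3]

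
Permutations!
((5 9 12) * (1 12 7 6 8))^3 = (1 9 8 5 6 12 7)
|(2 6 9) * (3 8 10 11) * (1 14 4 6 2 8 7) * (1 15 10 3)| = 11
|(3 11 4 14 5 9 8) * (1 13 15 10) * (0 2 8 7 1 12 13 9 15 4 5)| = 12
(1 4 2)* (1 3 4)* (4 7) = [0, 1, 3, 7, 2, 5, 6, 4] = (2 3 7 4)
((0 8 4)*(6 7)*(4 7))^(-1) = ((0 8 7 6 4))^(-1) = (0 4 6 7 8)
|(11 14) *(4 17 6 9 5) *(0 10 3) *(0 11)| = 5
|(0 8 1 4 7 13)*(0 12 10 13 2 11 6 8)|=|(1 4 7 2 11 6 8)(10 13 12)|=21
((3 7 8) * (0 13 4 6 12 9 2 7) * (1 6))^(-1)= ((0 13 4 1 6 12 9 2 7 8 3))^(-1)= (0 3 8 7 2 9 12 6 1 4 13)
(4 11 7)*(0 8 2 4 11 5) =(0 8 2 4 5)(7 11) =[8, 1, 4, 3, 5, 0, 6, 11, 2, 9, 10, 7]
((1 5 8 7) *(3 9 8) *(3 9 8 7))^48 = ((1 5 9 7)(3 8))^48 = (9)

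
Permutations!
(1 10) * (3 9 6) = [0, 10, 2, 9, 4, 5, 3, 7, 8, 6, 1] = (1 10)(3 9 6)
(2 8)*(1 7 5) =(1 7 5)(2 8) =[0, 7, 8, 3, 4, 1, 6, 5, 2]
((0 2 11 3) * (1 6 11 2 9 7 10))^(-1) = (0 3 11 6 1 10 7 9)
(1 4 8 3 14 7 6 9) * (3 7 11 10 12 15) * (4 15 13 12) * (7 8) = (1 15 3 14 11 10 4 7 6 9)(12 13) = [0, 15, 2, 14, 7, 5, 9, 6, 8, 1, 4, 10, 13, 12, 11, 3]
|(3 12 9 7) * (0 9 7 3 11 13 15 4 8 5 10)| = |(0 9 3 12 7 11 13 15 4 8 5 10)| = 12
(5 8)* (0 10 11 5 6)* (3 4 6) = (0 10 11 5 8 3 4 6) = [10, 1, 2, 4, 6, 8, 0, 7, 3, 9, 11, 5]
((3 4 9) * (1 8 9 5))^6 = (9) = ((1 8 9 3 4 5))^6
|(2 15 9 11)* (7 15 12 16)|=|(2 12 16 7 15 9 11)|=7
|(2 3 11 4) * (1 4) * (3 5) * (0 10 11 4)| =4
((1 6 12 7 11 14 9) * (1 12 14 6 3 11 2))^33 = ((1 3 11 6 14 9 12 7 2))^33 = (1 12 6)(2 9 11)(3 7 14)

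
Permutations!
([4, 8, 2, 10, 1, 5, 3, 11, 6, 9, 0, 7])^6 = (11)(0 10 3 6 8 1 4)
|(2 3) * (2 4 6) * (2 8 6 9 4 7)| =|(2 3 7)(4 9)(6 8)| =6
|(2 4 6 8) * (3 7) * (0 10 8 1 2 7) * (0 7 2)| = 14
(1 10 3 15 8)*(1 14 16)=(1 10 3 15 8 14 16)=[0, 10, 2, 15, 4, 5, 6, 7, 14, 9, 3, 11, 12, 13, 16, 8, 1]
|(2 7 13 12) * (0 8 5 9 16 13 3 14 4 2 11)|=40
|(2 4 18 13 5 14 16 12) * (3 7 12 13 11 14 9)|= 12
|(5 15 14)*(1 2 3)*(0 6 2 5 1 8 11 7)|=28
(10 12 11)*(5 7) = (5 7)(10 12 11) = [0, 1, 2, 3, 4, 7, 6, 5, 8, 9, 12, 10, 11]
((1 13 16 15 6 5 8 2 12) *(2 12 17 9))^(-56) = ((1 13 16 15 6 5 8 12)(2 17 9))^(-56) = (2 17 9)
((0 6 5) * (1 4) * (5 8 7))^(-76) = ((0 6 8 7 5)(1 4))^(-76) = (0 5 7 8 6)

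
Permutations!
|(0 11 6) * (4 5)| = |(0 11 6)(4 5)| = 6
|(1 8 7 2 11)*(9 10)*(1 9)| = |(1 8 7 2 11 9 10)| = 7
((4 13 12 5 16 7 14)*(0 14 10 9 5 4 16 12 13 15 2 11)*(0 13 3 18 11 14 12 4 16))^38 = ((0 12 16 7 10 9 5 4 15 2 14)(3 18 11 13))^38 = (0 9 14 10 2 7 15 16 4 12 5)(3 11)(13 18)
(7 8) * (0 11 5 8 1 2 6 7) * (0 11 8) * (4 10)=(0 8 11 5)(1 2 6 7)(4 10)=[8, 2, 6, 3, 10, 0, 7, 1, 11, 9, 4, 5]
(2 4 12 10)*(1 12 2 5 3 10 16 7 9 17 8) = (1 12 16 7 9 17 8)(2 4)(3 10 5) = [0, 12, 4, 10, 2, 3, 6, 9, 1, 17, 5, 11, 16, 13, 14, 15, 7, 8]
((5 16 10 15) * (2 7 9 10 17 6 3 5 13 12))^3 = (2 10 12 9 13 7 15)(3 17 5 6 16)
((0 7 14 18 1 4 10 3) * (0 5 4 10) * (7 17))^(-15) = ((0 17 7 14 18 1 10 3 5 4))^(-15) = (0 1)(3 7)(4 18)(5 14)(10 17)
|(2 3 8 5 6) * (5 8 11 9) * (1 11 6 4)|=15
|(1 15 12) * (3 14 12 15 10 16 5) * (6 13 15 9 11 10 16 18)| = 42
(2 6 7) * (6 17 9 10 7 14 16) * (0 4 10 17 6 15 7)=[4, 1, 6, 3, 10, 5, 14, 2, 8, 17, 0, 11, 12, 13, 16, 7, 15, 9]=(0 4 10)(2 6 14 16 15 7)(9 17)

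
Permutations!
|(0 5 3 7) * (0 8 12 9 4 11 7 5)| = 6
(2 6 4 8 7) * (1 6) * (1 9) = (1 6 4 8 7 2 9) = [0, 6, 9, 3, 8, 5, 4, 2, 7, 1]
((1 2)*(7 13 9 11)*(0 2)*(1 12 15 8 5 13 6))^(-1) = ((0 2 12 15 8 5 13 9 11 7 6 1))^(-1) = (0 1 6 7 11 9 13 5 8 15 12 2)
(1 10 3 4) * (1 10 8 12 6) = [0, 8, 2, 4, 10, 5, 1, 7, 12, 9, 3, 11, 6] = (1 8 12 6)(3 4 10)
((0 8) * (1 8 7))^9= (0 7 1 8)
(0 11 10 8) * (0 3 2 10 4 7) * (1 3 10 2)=(0 11 4 7)(1 3)(8 10)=[11, 3, 2, 1, 7, 5, 6, 0, 10, 9, 8, 4]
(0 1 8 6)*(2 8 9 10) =(0 1 9 10 2 8 6) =[1, 9, 8, 3, 4, 5, 0, 7, 6, 10, 2]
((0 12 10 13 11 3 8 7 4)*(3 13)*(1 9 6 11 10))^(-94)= ((0 12 1 9 6 11 13 10 3 8 7 4))^(-94)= (0 1 6 13 3 7)(4 12 9 11 10 8)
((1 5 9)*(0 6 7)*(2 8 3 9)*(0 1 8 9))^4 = (0 5 3 1 8 7 9 6 2)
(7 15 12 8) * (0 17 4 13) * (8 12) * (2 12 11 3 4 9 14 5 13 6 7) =(0 17 9 14 5 13)(2 12 11 3 4 6 7 15 8) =[17, 1, 12, 4, 6, 13, 7, 15, 2, 14, 10, 3, 11, 0, 5, 8, 16, 9]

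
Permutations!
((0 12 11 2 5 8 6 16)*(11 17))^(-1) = (0 16 6 8 5 2 11 17 12)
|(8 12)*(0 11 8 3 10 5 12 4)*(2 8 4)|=12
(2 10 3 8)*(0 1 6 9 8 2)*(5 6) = [1, 5, 10, 2, 4, 6, 9, 7, 0, 8, 3] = (0 1 5 6 9 8)(2 10 3)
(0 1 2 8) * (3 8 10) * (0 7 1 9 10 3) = (0 9 10)(1 2 3 8 7) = [9, 2, 3, 8, 4, 5, 6, 1, 7, 10, 0]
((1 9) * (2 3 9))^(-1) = ((1 2 3 9))^(-1) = (1 9 3 2)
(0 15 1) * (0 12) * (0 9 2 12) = (0 15 1)(2 12 9) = [15, 0, 12, 3, 4, 5, 6, 7, 8, 2, 10, 11, 9, 13, 14, 1]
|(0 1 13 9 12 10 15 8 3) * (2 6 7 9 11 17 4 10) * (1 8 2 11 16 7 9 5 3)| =|(0 8 1 13 16 7 5 3)(2 6 9 12 11 17 4 10 15)| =72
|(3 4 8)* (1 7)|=|(1 7)(3 4 8)|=6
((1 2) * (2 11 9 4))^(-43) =((1 11 9 4 2))^(-43) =(1 9 2 11 4)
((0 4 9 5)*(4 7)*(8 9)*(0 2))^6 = ((0 7 4 8 9 5 2))^6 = (0 2 5 9 8 4 7)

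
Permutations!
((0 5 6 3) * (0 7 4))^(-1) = ((0 5 6 3 7 4))^(-1) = (0 4 7 3 6 5)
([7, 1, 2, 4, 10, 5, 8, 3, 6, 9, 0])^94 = [10, 1, 2, 7, 3, 5, 6, 0, 8, 9, 4]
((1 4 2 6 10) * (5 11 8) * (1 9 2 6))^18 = ((1 4 6 10 9 2)(5 11 8))^18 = (11)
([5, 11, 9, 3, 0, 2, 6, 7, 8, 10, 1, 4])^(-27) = (0 1 2 4 10 5 11 9)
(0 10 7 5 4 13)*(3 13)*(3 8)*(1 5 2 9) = (0 10 7 2 9 1 5 4 8 3 13) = [10, 5, 9, 13, 8, 4, 6, 2, 3, 1, 7, 11, 12, 0]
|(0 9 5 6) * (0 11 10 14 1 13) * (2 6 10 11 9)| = 9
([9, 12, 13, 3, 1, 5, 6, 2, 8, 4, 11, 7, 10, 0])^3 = [1, 11, 9, 3, 10, 5, 6, 0, 8, 12, 2, 13, 7, 4]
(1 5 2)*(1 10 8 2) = (1 5)(2 10 8) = [0, 5, 10, 3, 4, 1, 6, 7, 2, 9, 8]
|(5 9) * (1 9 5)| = 2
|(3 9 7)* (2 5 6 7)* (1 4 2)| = 8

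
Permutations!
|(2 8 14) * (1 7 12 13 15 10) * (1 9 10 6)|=6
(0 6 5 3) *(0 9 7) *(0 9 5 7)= [6, 1, 2, 5, 4, 3, 7, 9, 8, 0]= (0 6 7 9)(3 5)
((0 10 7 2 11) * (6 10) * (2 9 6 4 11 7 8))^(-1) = ((0 4 11)(2 7 9 6 10 8))^(-1) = (0 11 4)(2 8 10 6 9 7)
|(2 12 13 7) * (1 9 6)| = |(1 9 6)(2 12 13 7)| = 12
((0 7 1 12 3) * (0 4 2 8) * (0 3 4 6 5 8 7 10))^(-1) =((0 10)(1 12 4 2 7)(3 6 5 8))^(-1) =(0 10)(1 7 2 4 12)(3 8 5 6)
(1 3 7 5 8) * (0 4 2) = (0 4 2)(1 3 7 5 8) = [4, 3, 0, 7, 2, 8, 6, 5, 1]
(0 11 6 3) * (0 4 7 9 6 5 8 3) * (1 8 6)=(0 11 5 6)(1 8 3 4 7 9)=[11, 8, 2, 4, 7, 6, 0, 9, 3, 1, 10, 5]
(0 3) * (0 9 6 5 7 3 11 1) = [11, 0, 2, 9, 4, 7, 5, 3, 8, 6, 10, 1] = (0 11 1)(3 9 6 5 7)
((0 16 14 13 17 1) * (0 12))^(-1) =(0 12 1 17 13 14 16)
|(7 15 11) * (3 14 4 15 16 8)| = 8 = |(3 14 4 15 11 7 16 8)|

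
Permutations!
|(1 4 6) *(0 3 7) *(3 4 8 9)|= 8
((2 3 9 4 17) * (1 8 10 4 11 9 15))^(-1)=((1 8 10 4 17 2 3 15)(9 11))^(-1)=(1 15 3 2 17 4 10 8)(9 11)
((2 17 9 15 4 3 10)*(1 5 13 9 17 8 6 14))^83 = ((17)(1 5 13 9 15 4 3 10 2 8 6 14))^83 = (17)(1 14 6 8 2 10 3 4 15 9 13 5)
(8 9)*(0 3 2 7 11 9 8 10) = [3, 1, 7, 2, 4, 5, 6, 11, 8, 10, 0, 9] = (0 3 2 7 11 9 10)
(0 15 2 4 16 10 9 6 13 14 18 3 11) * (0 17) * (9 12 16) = (0 15 2 4 9 6 13 14 18 3 11 17)(10 12 16) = [15, 1, 4, 11, 9, 5, 13, 7, 8, 6, 12, 17, 16, 14, 18, 2, 10, 0, 3]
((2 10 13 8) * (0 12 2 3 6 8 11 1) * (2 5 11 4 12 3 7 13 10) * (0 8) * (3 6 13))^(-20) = (1 5 4 3 8 11 12 13 7)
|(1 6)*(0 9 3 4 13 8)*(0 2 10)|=|(0 9 3 4 13 8 2 10)(1 6)|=8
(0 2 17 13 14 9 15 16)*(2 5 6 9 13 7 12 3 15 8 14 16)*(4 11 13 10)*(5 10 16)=[10, 1, 17, 15, 11, 6, 9, 12, 14, 8, 4, 13, 3, 5, 16, 2, 0, 7]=(0 10 4 11 13 5 6 9 8 14 16)(2 17 7 12 3 15)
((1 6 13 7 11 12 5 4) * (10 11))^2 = ((1 6 13 7 10 11 12 5 4))^2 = (1 13 10 12 4 6 7 11 5)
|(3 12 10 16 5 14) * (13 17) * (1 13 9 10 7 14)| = |(1 13 17 9 10 16 5)(3 12 7 14)| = 28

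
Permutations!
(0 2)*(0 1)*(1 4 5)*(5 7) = (0 2 4 7 5 1) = [2, 0, 4, 3, 7, 1, 6, 5]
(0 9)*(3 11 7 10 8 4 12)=[9, 1, 2, 11, 12, 5, 6, 10, 4, 0, 8, 7, 3]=(0 9)(3 11 7 10 8 4 12)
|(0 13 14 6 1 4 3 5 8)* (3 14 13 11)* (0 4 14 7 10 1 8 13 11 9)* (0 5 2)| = 7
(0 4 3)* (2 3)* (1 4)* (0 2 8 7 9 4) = (0 1)(2 3)(4 8 7 9) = [1, 0, 3, 2, 8, 5, 6, 9, 7, 4]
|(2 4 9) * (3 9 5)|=5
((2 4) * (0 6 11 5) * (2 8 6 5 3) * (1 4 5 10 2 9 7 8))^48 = (11)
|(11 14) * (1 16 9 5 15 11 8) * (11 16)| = 4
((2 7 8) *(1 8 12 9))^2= ((1 8 2 7 12 9))^2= (1 2 12)(7 9 8)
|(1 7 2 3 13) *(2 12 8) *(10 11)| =14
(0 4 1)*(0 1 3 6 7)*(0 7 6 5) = (7)(0 4 3 5) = [4, 1, 2, 5, 3, 0, 6, 7]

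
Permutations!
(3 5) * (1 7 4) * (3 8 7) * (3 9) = [0, 9, 2, 5, 1, 8, 6, 4, 7, 3] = (1 9 3 5 8 7 4)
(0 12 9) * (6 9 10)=(0 12 10 6 9)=[12, 1, 2, 3, 4, 5, 9, 7, 8, 0, 6, 11, 10]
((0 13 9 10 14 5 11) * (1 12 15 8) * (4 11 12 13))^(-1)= ((0 4 11)(1 13 9 10 14 5 12 15 8))^(-1)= (0 11 4)(1 8 15 12 5 14 10 9 13)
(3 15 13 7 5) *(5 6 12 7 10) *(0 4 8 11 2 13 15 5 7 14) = (15)(0 4 8 11 2 13 10 7 6 12 14)(3 5) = [4, 1, 13, 5, 8, 3, 12, 6, 11, 9, 7, 2, 14, 10, 0, 15]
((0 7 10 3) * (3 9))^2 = ((0 7 10 9 3))^2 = (0 10 3 7 9)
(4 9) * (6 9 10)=[0, 1, 2, 3, 10, 5, 9, 7, 8, 4, 6]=(4 10 6 9)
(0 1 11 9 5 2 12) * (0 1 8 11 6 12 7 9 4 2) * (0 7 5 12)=[8, 6, 5, 3, 2, 7, 0, 9, 11, 12, 10, 4, 1]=(0 8 11 4 2 5 7 9 12 1 6)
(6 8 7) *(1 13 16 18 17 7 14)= (1 13 16 18 17 7 6 8 14)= [0, 13, 2, 3, 4, 5, 8, 6, 14, 9, 10, 11, 12, 16, 1, 15, 18, 7, 17]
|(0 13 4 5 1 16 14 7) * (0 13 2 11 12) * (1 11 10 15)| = |(0 2 10 15 1 16 14 7 13 4 5 11 12)| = 13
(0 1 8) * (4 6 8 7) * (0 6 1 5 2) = (0 5 2)(1 7 4)(6 8) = [5, 7, 0, 3, 1, 2, 8, 4, 6]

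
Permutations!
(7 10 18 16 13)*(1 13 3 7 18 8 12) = (1 13 18 16 3 7 10 8 12) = [0, 13, 2, 7, 4, 5, 6, 10, 12, 9, 8, 11, 1, 18, 14, 15, 3, 17, 16]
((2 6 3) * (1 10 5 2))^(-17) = (1 10 5 2 6 3)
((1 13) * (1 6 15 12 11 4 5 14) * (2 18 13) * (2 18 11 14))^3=(1 6 14 13 12 18 15)(2 5 4 11)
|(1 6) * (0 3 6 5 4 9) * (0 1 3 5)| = 10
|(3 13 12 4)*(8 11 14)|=12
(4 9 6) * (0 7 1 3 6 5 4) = (0 7 1 3 6)(4 9 5) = [7, 3, 2, 6, 9, 4, 0, 1, 8, 5]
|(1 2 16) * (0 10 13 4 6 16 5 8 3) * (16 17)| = 12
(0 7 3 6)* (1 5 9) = (0 7 3 6)(1 5 9) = [7, 5, 2, 6, 4, 9, 0, 3, 8, 1]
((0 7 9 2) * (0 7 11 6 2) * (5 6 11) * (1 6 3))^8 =((11)(0 5 3 1 6 2 7 9))^8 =(11)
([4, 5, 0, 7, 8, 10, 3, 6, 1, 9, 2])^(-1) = (0 2 10 5 1 8 4)(3 6 7)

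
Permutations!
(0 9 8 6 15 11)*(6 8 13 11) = (0 9 13 11)(6 15) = [9, 1, 2, 3, 4, 5, 15, 7, 8, 13, 10, 0, 12, 11, 14, 6]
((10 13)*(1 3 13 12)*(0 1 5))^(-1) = ((0 1 3 13 10 12 5))^(-1) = (0 5 12 10 13 3 1)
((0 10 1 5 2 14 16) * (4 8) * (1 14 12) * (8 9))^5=((0 10 14 16)(1 5 2 12)(4 9 8))^5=(0 10 14 16)(1 5 2 12)(4 8 9)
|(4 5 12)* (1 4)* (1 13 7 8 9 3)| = |(1 4 5 12 13 7 8 9 3)| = 9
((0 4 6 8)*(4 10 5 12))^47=(0 6 12 10 8 4 5)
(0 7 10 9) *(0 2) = (0 7 10 9 2) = [7, 1, 0, 3, 4, 5, 6, 10, 8, 2, 9]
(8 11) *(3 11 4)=(3 11 8 4)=[0, 1, 2, 11, 3, 5, 6, 7, 4, 9, 10, 8]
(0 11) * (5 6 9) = (0 11)(5 6 9) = [11, 1, 2, 3, 4, 6, 9, 7, 8, 5, 10, 0]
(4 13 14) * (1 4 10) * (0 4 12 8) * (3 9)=(0 4 13 14 10 1 12 8)(3 9)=[4, 12, 2, 9, 13, 5, 6, 7, 0, 3, 1, 11, 8, 14, 10]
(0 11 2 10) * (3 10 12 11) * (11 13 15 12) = (0 3 10)(2 11)(12 13 15) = [3, 1, 11, 10, 4, 5, 6, 7, 8, 9, 0, 2, 13, 15, 14, 12]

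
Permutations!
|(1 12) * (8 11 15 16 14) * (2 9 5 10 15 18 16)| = 10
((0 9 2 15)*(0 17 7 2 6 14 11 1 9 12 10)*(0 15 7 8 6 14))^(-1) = (0 6 8 17 15 10 12)(1 11 14 9)(2 7)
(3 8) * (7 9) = (3 8)(7 9) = [0, 1, 2, 8, 4, 5, 6, 9, 3, 7]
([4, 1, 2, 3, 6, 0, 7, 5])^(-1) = (0 5 7 6 4)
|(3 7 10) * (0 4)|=|(0 4)(3 7 10)|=6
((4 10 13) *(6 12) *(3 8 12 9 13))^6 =((3 8 12 6 9 13 4 10))^6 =(3 4 9 12)(6 8 10 13)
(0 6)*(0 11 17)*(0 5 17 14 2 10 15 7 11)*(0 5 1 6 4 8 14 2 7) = [4, 6, 10, 3, 8, 17, 5, 11, 14, 9, 15, 2, 12, 13, 7, 0, 16, 1] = (0 4 8 14 7 11 2 10 15)(1 6 5 17)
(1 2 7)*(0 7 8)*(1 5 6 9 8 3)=(0 7 5 6 9 8)(1 2 3)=[7, 2, 3, 1, 4, 6, 9, 5, 0, 8]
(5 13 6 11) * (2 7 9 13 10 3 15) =(2 7 9 13 6 11 5 10 3 15) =[0, 1, 7, 15, 4, 10, 11, 9, 8, 13, 3, 5, 12, 6, 14, 2]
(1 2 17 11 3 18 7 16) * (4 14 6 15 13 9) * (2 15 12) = [0, 15, 17, 18, 14, 5, 12, 16, 8, 4, 10, 3, 2, 9, 6, 13, 1, 11, 7] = (1 15 13 9 4 14 6 12 2 17 11 3 18 7 16)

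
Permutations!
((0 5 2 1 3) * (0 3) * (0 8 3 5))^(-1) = (1 2 5 3 8)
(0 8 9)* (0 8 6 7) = [6, 1, 2, 3, 4, 5, 7, 0, 9, 8] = (0 6 7)(8 9)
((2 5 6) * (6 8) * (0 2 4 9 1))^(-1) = ((0 2 5 8 6 4 9 1))^(-1) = (0 1 9 4 6 8 5 2)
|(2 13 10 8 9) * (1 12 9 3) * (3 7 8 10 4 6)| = |(1 12 9 2 13 4 6 3)(7 8)| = 8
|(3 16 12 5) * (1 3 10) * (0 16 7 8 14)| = |(0 16 12 5 10 1 3 7 8 14)| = 10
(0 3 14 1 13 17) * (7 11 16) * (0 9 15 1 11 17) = [3, 13, 2, 14, 4, 5, 6, 17, 8, 15, 10, 16, 12, 0, 11, 1, 7, 9] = (0 3 14 11 16 7 17 9 15 1 13)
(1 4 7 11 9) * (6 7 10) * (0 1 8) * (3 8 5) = [1, 4, 2, 8, 10, 3, 7, 11, 0, 5, 6, 9] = (0 1 4 10 6 7 11 9 5 3 8)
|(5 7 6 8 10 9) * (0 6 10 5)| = 7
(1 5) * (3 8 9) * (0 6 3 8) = (0 6 3)(1 5)(8 9) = [6, 5, 2, 0, 4, 1, 3, 7, 9, 8]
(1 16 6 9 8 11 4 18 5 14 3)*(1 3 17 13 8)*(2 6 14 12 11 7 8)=[0, 16, 6, 3, 18, 12, 9, 8, 7, 1, 10, 4, 11, 2, 17, 15, 14, 13, 5]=(1 16 14 17 13 2 6 9)(4 18 5 12 11)(7 8)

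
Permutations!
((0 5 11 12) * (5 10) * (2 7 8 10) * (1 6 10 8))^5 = (0 10 2 5 7 11 1 12 6) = ((0 2 7 1 6 10 5 11 12))^5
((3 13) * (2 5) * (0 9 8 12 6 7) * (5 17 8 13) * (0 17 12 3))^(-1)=(0 13 9)(2 5 3 8 17 7 6 12)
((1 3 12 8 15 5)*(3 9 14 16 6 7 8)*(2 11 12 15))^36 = (1 3 2 6 9 15 11 7 14 5 12 8 16)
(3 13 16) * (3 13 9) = (3 9)(13 16) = [0, 1, 2, 9, 4, 5, 6, 7, 8, 3, 10, 11, 12, 16, 14, 15, 13]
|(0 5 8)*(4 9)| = 6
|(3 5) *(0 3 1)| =|(0 3 5 1)| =4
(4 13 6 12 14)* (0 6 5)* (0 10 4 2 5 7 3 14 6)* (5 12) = (2 12 6 5 10 4 13 7 3 14) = [0, 1, 12, 14, 13, 10, 5, 3, 8, 9, 4, 11, 6, 7, 2]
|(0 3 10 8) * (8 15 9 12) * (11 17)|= |(0 3 10 15 9 12 8)(11 17)|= 14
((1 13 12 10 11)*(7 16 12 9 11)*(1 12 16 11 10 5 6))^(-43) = (16)(1 9 7 12 6 13 10 11 5)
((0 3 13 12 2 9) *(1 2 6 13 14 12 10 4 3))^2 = (0 2)(1 9)(3 12 13 4 14 6 10)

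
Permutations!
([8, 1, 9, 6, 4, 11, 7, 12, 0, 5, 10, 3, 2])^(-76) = [0, 1, 3, 2, 4, 7, 9, 5, 8, 6, 10, 12, 11]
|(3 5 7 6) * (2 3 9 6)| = |(2 3 5 7)(6 9)| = 4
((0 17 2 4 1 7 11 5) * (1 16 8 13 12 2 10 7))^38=((0 17 10 7 11 5)(2 4 16 8 13 12))^38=(0 10 11)(2 16 13)(4 8 12)(5 17 7)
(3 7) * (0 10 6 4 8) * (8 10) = (0 8)(3 7)(4 10 6) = [8, 1, 2, 7, 10, 5, 4, 3, 0, 9, 6]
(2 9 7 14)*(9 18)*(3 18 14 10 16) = (2 14)(3 18 9 7 10 16) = [0, 1, 14, 18, 4, 5, 6, 10, 8, 7, 16, 11, 12, 13, 2, 15, 3, 17, 9]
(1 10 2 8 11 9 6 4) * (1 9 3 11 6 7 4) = [0, 10, 8, 11, 9, 5, 1, 4, 6, 7, 2, 3] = (1 10 2 8 6)(3 11)(4 9 7)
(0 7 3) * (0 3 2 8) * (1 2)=(0 7 1 2 8)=[7, 2, 8, 3, 4, 5, 6, 1, 0]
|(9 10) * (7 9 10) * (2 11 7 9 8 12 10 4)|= |(2 11 7 8 12 10 4)|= 7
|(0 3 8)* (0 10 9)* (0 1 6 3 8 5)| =8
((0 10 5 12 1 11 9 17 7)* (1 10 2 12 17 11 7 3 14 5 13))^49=((0 2 12 10 13 1 7)(3 14 5 17)(9 11))^49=(3 14 5 17)(9 11)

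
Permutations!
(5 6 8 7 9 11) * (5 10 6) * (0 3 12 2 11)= [3, 1, 11, 12, 4, 5, 8, 9, 7, 0, 6, 10, 2]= (0 3 12 2 11 10 6 8 7 9)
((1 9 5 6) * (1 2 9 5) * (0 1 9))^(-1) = (9)(0 2 6 5 1)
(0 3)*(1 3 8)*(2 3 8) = (0 2 3)(1 8) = [2, 8, 3, 0, 4, 5, 6, 7, 1]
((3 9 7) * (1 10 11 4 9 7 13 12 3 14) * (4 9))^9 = (14)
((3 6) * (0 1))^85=((0 1)(3 6))^85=(0 1)(3 6)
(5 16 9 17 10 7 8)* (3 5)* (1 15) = (1 15)(3 5 16 9 17 10 7 8) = [0, 15, 2, 5, 4, 16, 6, 8, 3, 17, 7, 11, 12, 13, 14, 1, 9, 10]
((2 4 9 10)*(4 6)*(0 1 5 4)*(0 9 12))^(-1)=(0 12 4 5 1)(2 10 9 6)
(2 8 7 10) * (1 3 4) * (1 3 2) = (1 2 8 7 10)(3 4) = [0, 2, 8, 4, 3, 5, 6, 10, 7, 9, 1]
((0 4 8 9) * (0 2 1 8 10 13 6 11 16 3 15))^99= (16)(1 2 9 8)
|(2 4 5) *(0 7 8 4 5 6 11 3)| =14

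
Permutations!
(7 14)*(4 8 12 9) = (4 8 12 9)(7 14) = [0, 1, 2, 3, 8, 5, 6, 14, 12, 4, 10, 11, 9, 13, 7]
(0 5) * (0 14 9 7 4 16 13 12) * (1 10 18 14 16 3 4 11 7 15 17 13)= (0 5 16 1 10 18 14 9 15 17 13 12)(3 4)(7 11)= [5, 10, 2, 4, 3, 16, 6, 11, 8, 15, 18, 7, 0, 12, 9, 17, 1, 13, 14]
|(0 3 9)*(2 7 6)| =|(0 3 9)(2 7 6)| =3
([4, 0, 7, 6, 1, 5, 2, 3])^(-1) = [1, 4, 6, 7, 0, 5, 3, 2]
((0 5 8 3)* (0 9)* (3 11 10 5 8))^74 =((0 8 11 10 5 3 9))^74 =(0 5 8 3 11 9 10)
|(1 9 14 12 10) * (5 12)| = |(1 9 14 5 12 10)| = 6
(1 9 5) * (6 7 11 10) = (1 9 5)(6 7 11 10) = [0, 9, 2, 3, 4, 1, 7, 11, 8, 5, 6, 10]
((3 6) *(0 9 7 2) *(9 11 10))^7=(0 11 10 9 7 2)(3 6)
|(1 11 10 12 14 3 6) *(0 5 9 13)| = 28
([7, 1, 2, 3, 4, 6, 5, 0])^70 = [0, 1, 2, 3, 4, 5, 6, 7]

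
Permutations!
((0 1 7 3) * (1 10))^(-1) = (0 3 7 1 10)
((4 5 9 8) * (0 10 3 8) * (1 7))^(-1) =((0 10 3 8 4 5 9)(1 7))^(-1) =(0 9 5 4 8 3 10)(1 7)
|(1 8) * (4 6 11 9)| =|(1 8)(4 6 11 9)| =4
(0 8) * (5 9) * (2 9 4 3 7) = (0 8)(2 9 5 4 3 7) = [8, 1, 9, 7, 3, 4, 6, 2, 0, 5]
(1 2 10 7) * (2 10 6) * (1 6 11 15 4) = [0, 10, 11, 3, 1, 5, 2, 6, 8, 9, 7, 15, 12, 13, 14, 4] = (1 10 7 6 2 11 15 4)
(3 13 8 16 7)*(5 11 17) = [0, 1, 2, 13, 4, 11, 6, 3, 16, 9, 10, 17, 12, 8, 14, 15, 7, 5] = (3 13 8 16 7)(5 11 17)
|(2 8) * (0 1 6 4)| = 4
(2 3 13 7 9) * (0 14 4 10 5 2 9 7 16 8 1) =(0 14 4 10 5 2 3 13 16 8 1) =[14, 0, 3, 13, 10, 2, 6, 7, 1, 9, 5, 11, 12, 16, 4, 15, 8]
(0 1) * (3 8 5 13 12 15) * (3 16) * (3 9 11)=(0 1)(3 8 5 13 12 15 16 9 11)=[1, 0, 2, 8, 4, 13, 6, 7, 5, 11, 10, 3, 15, 12, 14, 16, 9]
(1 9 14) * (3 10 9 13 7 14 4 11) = (1 13 7 14)(3 10 9 4 11) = [0, 13, 2, 10, 11, 5, 6, 14, 8, 4, 9, 3, 12, 7, 1]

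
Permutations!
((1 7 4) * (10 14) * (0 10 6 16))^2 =((0 10 14 6 16)(1 7 4))^2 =(0 14 16 10 6)(1 4 7)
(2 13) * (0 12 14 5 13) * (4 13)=(0 12 14 5 4 13 2)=[12, 1, 0, 3, 13, 4, 6, 7, 8, 9, 10, 11, 14, 2, 5]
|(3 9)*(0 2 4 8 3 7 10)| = |(0 2 4 8 3 9 7 10)| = 8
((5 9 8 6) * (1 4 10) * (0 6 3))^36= ((0 6 5 9 8 3)(1 4 10))^36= (10)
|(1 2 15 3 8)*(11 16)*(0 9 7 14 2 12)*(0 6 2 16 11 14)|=|(0 9 7)(1 12 6 2 15 3 8)(14 16)|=42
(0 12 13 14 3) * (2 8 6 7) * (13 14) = (0 12 14 3)(2 8 6 7) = [12, 1, 8, 0, 4, 5, 7, 2, 6, 9, 10, 11, 14, 13, 3]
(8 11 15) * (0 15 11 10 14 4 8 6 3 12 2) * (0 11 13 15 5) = (0 5)(2 11 13 15 6 3 12)(4 8 10 14) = [5, 1, 11, 12, 8, 0, 3, 7, 10, 9, 14, 13, 2, 15, 4, 6]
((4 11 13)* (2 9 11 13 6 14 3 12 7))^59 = (2 6 12 9 14 7 11 3)(4 13) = ((2 9 11 6 14 3 12 7)(4 13))^59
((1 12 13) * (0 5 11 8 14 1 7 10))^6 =((0 5 11 8 14 1 12 13 7 10))^6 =(0 12 11 7 14)(1 5 13 8 10)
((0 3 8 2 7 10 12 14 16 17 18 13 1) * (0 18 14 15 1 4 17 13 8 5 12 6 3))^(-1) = (1 15 12 5 3 6 10 7 2 8 18)(4 13 16 14 17)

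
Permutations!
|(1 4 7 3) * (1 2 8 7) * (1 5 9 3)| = 8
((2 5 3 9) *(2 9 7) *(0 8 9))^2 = ((0 8 9)(2 5 3 7))^2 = (0 9 8)(2 3)(5 7)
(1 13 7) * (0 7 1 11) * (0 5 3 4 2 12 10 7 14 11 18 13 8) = (0 14 11 5 3 4 2 12 10 7 18 13 1 8) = [14, 8, 12, 4, 2, 3, 6, 18, 0, 9, 7, 5, 10, 1, 11, 15, 16, 17, 13]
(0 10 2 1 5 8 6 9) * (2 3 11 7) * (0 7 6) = [10, 5, 1, 11, 4, 8, 9, 2, 0, 7, 3, 6] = (0 10 3 11 6 9 7 2 1 5 8)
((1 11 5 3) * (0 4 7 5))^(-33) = ((0 4 7 5 3 1 11))^(-33) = (0 7 3 11 4 5 1)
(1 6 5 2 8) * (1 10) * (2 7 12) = (1 6 5 7 12 2 8 10) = [0, 6, 8, 3, 4, 7, 5, 12, 10, 9, 1, 11, 2]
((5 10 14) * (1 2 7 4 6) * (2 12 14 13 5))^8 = (1 12 14 2 7 4 6)(5 13 10)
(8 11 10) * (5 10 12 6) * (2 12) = (2 12 6 5 10 8 11) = [0, 1, 12, 3, 4, 10, 5, 7, 11, 9, 8, 2, 6]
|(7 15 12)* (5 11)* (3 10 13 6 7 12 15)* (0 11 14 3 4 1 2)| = 12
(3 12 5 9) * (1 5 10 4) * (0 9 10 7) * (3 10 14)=(0 9 10 4 1 5 14 3 12 7)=[9, 5, 2, 12, 1, 14, 6, 0, 8, 10, 4, 11, 7, 13, 3]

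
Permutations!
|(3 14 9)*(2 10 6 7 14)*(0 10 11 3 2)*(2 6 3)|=12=|(0 10 3)(2 11)(6 7 14 9)|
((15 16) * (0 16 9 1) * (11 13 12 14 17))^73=(0 9 16 1 15)(11 14 13 17 12)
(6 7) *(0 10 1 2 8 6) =[10, 2, 8, 3, 4, 5, 7, 0, 6, 9, 1] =(0 10 1 2 8 6 7)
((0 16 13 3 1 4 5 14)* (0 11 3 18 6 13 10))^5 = ((0 16 10)(1 4 5 14 11 3)(6 13 18))^5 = (0 10 16)(1 3 11 14 5 4)(6 18 13)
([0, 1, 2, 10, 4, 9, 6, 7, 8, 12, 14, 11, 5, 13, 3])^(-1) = [0, 1, 2, 14, 4, 12, 6, 7, 8, 5, 3, 11, 9, 13, 10]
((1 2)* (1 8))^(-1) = (1 8 2)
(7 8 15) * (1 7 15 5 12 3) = (15)(1 7 8 5 12 3) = [0, 7, 2, 1, 4, 12, 6, 8, 5, 9, 10, 11, 3, 13, 14, 15]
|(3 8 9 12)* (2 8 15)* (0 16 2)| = |(0 16 2 8 9 12 3 15)| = 8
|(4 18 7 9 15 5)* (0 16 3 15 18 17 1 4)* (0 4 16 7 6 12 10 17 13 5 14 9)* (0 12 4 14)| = |(0 7 12 10 17 1 16 3 15)(4 13 5 14 9 18 6)| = 63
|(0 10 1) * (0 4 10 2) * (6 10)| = 4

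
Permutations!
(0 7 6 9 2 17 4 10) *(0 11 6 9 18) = (0 7 9 2 17 4 10 11 6 18) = [7, 1, 17, 3, 10, 5, 18, 9, 8, 2, 11, 6, 12, 13, 14, 15, 16, 4, 0]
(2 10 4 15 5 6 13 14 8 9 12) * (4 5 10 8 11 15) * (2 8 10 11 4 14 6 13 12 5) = (2 10)(4 14)(5 13 6 12 8 9)(11 15) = [0, 1, 10, 3, 14, 13, 12, 7, 9, 5, 2, 15, 8, 6, 4, 11]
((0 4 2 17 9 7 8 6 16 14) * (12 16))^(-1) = (0 14 16 12 6 8 7 9 17 2 4)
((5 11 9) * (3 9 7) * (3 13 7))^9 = ((3 9 5 11)(7 13))^9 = (3 9 5 11)(7 13)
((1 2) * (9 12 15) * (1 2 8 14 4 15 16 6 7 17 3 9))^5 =(3 7 16 9 17 6 12)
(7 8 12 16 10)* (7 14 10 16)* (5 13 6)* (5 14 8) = [0, 1, 2, 3, 4, 13, 14, 5, 12, 9, 8, 11, 7, 6, 10, 15, 16] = (16)(5 13 6 14 10 8 12 7)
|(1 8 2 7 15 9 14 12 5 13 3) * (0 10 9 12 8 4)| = 14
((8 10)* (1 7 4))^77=((1 7 4)(8 10))^77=(1 4 7)(8 10)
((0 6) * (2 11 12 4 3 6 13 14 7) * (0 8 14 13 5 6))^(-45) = (0 3 4 12 11 2 7 14 8 6 5)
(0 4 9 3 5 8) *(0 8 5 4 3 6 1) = (0 3 4 9 6 1) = [3, 0, 2, 4, 9, 5, 1, 7, 8, 6]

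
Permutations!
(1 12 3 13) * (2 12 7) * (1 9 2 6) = (1 7 6)(2 12 3 13 9) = [0, 7, 12, 13, 4, 5, 1, 6, 8, 2, 10, 11, 3, 9]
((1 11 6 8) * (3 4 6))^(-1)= (1 8 6 4 3 11)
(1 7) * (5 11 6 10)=(1 7)(5 11 6 10)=[0, 7, 2, 3, 4, 11, 10, 1, 8, 9, 5, 6]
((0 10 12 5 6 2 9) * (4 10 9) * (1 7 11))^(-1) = ((0 9)(1 7 11)(2 4 10 12 5 6))^(-1) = (0 9)(1 11 7)(2 6 5 12 10 4)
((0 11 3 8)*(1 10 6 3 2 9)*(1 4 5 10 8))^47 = ((0 11 2 9 4 5 10 6 3 1 8))^47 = (0 9 10 1 11 4 6 8 2 5 3)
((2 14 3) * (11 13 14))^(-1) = (2 3 14 13 11)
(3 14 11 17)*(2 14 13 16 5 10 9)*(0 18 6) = (0 18 6)(2 14 11 17 3 13 16 5 10 9) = [18, 1, 14, 13, 4, 10, 0, 7, 8, 2, 9, 17, 12, 16, 11, 15, 5, 3, 6]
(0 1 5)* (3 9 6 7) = [1, 5, 2, 9, 4, 0, 7, 3, 8, 6] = (0 1 5)(3 9 6 7)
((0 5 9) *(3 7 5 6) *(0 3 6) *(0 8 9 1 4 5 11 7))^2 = ((0 8 9 3)(1 4 5)(7 11))^2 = (11)(0 9)(1 5 4)(3 8)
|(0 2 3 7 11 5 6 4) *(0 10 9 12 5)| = |(0 2 3 7 11)(4 10 9 12 5 6)| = 30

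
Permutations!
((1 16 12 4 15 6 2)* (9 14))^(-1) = ((1 16 12 4 15 6 2)(9 14))^(-1) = (1 2 6 15 4 12 16)(9 14)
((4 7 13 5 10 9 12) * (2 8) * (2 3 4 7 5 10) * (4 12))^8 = ((2 8 3 12 7 13 10 9 4 5))^8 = (2 4 10 7 3)(5 9 13 12 8)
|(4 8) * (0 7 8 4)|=|(0 7 8)|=3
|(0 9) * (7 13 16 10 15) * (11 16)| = 6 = |(0 9)(7 13 11 16 10 15)|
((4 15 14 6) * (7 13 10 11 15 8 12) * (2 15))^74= ((2 15 14 6 4 8 12 7 13 10 11))^74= (2 13 8 14 11 7 4 15 10 12 6)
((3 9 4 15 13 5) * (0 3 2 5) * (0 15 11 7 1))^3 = ((0 3 9 4 11 7 1)(2 5)(13 15))^3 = (0 4 1 9 7 3 11)(2 5)(13 15)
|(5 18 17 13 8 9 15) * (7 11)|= |(5 18 17 13 8 9 15)(7 11)|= 14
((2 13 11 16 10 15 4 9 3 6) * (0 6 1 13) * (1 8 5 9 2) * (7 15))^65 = ((0 6 1 13 11 16 10 7 15 4 2)(3 8 5 9))^65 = (0 2 4 15 7 10 16 11 13 1 6)(3 8 5 9)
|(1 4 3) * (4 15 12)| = 5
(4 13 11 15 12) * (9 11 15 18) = (4 13 15 12)(9 11 18) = [0, 1, 2, 3, 13, 5, 6, 7, 8, 11, 10, 18, 4, 15, 14, 12, 16, 17, 9]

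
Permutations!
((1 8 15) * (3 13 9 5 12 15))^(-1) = ((1 8 3 13 9 5 12 15))^(-1) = (1 15 12 5 9 13 3 8)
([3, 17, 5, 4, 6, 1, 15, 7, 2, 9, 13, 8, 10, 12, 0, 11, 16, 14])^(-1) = [14, 5, 8, 0, 3, 2, 4, 7, 11, 9, 12, 15, 13, 10, 17, 6, 16, 1]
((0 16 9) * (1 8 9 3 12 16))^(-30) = (16)(0 8)(1 9)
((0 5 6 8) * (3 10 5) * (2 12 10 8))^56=(0 8 3)(2 12 10 5 6)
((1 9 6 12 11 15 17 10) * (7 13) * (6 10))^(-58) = ((1 9 10)(6 12 11 15 17)(7 13))^(-58) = (1 10 9)(6 11 17 12 15)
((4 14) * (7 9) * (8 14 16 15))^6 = ((4 16 15 8 14)(7 9))^6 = (4 16 15 8 14)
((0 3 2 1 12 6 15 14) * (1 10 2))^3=((0 3 1 12 6 15 14)(2 10))^3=(0 12 14 1 15 3 6)(2 10)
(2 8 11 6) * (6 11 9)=(11)(2 8 9 6)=[0, 1, 8, 3, 4, 5, 2, 7, 9, 6, 10, 11]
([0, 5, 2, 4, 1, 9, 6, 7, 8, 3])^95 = [0, 1, 2, 3, 4, 5, 6, 7, 8, 9]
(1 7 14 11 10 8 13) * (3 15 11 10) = [0, 7, 2, 15, 4, 5, 6, 14, 13, 9, 8, 3, 12, 1, 10, 11] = (1 7 14 10 8 13)(3 15 11)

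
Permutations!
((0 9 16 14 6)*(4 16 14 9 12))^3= ((0 12 4 16 9 14 6))^3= (0 16 6 4 14 12 9)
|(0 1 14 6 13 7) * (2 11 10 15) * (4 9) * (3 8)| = 12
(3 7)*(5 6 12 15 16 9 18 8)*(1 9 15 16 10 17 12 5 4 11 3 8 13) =(1 9 18 13)(3 7 8 4 11)(5 6)(10 17 12 16 15) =[0, 9, 2, 7, 11, 6, 5, 8, 4, 18, 17, 3, 16, 1, 14, 10, 15, 12, 13]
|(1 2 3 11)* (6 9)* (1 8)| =|(1 2 3 11 8)(6 9)| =10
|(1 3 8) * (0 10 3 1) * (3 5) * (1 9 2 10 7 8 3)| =|(0 7 8)(1 9 2 10 5)| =15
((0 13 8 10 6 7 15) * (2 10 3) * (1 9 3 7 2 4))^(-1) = ((0 13 8 7 15)(1 9 3 4)(2 10 6))^(-1) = (0 15 7 8 13)(1 4 3 9)(2 6 10)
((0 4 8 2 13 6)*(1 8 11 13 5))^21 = ((0 4 11 13 6)(1 8 2 5))^21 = (0 4 11 13 6)(1 8 2 5)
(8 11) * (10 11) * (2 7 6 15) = (2 7 6 15)(8 10 11) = [0, 1, 7, 3, 4, 5, 15, 6, 10, 9, 11, 8, 12, 13, 14, 2]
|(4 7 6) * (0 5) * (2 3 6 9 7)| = 4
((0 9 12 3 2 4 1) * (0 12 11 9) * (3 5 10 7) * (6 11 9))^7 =((1 12 5 10 7 3 2 4)(6 11))^7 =(1 4 2 3 7 10 5 12)(6 11)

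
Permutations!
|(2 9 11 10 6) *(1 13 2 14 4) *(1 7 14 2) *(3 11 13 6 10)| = |(1 6 2 9 13)(3 11)(4 7 14)| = 30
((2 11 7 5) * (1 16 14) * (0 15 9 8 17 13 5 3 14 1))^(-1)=((0 15 9 8 17 13 5 2 11 7 3 14)(1 16))^(-1)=(0 14 3 7 11 2 5 13 17 8 9 15)(1 16)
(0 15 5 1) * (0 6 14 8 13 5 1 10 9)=(0 15 1 6 14 8 13 5 10 9)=[15, 6, 2, 3, 4, 10, 14, 7, 13, 0, 9, 11, 12, 5, 8, 1]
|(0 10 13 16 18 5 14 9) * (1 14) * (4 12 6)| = |(0 10 13 16 18 5 1 14 9)(4 12 6)| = 9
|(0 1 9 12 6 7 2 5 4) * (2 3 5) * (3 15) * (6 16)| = |(0 1 9 12 16 6 7 15 3 5 4)| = 11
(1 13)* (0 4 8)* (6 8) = [4, 13, 2, 3, 6, 5, 8, 7, 0, 9, 10, 11, 12, 1] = (0 4 6 8)(1 13)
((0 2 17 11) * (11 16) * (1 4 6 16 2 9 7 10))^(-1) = (0 11 16 6 4 1 10 7 9)(2 17)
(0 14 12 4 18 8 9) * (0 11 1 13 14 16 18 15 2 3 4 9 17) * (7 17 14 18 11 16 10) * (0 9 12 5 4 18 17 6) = [10, 13, 3, 18, 15, 4, 0, 6, 14, 16, 7, 1, 12, 17, 5, 2, 11, 9, 8] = (0 10 7 6)(1 13 17 9 16 11)(2 3 18 8 14 5 4 15)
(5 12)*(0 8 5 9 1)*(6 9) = (0 8 5 12 6 9 1) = [8, 0, 2, 3, 4, 12, 9, 7, 5, 1, 10, 11, 6]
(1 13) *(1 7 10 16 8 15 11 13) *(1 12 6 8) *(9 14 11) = (1 12 6 8 15 9 14 11 13 7 10 16) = [0, 12, 2, 3, 4, 5, 8, 10, 15, 14, 16, 13, 6, 7, 11, 9, 1]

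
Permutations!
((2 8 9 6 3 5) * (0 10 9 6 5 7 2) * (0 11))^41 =(0 10 9 5 11)(2 8 6 3 7)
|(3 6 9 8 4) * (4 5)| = 6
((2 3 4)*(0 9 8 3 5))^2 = ((0 9 8 3 4 2 5))^2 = (0 8 4 5 9 3 2)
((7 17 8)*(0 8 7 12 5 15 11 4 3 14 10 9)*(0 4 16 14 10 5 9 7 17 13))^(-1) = (17)(0 13 7 10 3 4 9 12 8)(5 14 16 11 15)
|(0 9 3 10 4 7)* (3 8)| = 7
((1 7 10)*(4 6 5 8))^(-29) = (1 7 10)(4 8 5 6)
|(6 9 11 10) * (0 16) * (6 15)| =10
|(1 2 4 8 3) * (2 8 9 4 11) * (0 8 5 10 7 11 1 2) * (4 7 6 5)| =9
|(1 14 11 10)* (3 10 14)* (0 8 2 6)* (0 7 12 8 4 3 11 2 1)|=8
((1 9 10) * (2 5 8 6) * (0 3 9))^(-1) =(0 1 10 9 3)(2 6 8 5)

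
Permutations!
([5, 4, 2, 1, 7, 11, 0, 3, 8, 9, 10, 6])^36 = [0, 1, 2, 3, 4, 5, 6, 7, 8, 9, 10, 11]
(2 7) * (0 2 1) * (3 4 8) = (0 2 7 1)(3 4 8) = [2, 0, 7, 4, 8, 5, 6, 1, 3]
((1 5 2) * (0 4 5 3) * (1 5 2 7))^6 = (0 3 1 7 5 2 4)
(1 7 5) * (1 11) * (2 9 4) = (1 7 5 11)(2 9 4) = [0, 7, 9, 3, 2, 11, 6, 5, 8, 4, 10, 1]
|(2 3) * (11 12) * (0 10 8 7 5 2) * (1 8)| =8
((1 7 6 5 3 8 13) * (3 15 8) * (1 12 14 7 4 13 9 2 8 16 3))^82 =((1 4 13 12 14 7 6 5 15 16 3)(2 8 9))^82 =(1 7 3 14 16 12 15 13 5 4 6)(2 8 9)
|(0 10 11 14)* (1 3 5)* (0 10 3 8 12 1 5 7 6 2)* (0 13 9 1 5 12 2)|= 60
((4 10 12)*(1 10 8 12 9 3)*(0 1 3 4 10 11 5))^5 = ((0 1 11 5)(4 8 12 10 9))^5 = (12)(0 1 11 5)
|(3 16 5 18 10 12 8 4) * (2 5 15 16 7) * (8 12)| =|(2 5 18 10 8 4 3 7)(15 16)| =8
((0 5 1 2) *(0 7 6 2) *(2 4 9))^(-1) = (0 1 5)(2 9 4 6 7)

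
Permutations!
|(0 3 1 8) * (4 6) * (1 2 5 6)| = |(0 3 2 5 6 4 1 8)| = 8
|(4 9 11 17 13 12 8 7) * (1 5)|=|(1 5)(4 9 11 17 13 12 8 7)|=8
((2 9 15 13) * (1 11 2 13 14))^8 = ((1 11 2 9 15 14))^8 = (1 2 15)(9 14 11)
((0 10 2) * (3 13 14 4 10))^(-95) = ((0 3 13 14 4 10 2))^(-95) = (0 14 2 13 10 3 4)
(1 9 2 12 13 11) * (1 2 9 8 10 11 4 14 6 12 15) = (1 8 10 11 2 15)(4 14 6 12 13) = [0, 8, 15, 3, 14, 5, 12, 7, 10, 9, 11, 2, 13, 4, 6, 1]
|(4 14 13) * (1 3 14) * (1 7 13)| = 3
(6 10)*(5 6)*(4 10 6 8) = (4 10 5 8) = [0, 1, 2, 3, 10, 8, 6, 7, 4, 9, 5]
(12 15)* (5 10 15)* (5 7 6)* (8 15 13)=[0, 1, 2, 3, 4, 10, 5, 6, 15, 9, 13, 11, 7, 8, 14, 12]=(5 10 13 8 15 12 7 6)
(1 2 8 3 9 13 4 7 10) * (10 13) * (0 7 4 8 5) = (0 7 13 8 3 9 10 1 2 5) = [7, 2, 5, 9, 4, 0, 6, 13, 3, 10, 1, 11, 12, 8]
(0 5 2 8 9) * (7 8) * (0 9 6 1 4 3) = [5, 4, 7, 0, 3, 2, 1, 8, 6, 9] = (9)(0 5 2 7 8 6 1 4 3)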